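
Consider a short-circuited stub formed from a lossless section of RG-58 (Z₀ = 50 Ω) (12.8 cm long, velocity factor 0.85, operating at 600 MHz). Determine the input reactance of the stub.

λ = v/f = 0.85·c / 600 MHz = 0.425 m
βl = 2π·l/λ = 2π × 0.301 = 108°
tan(βl) = -3
For a short-circuited stub, Z_in = jZ_0·tan(βl)

X_in ≈ -150 Ω (capacitive)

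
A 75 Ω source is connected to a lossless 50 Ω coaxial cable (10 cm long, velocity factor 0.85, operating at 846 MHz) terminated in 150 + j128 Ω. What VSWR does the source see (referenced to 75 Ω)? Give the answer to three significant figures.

VSWR ≈ 7.5

λ = v/f = 0.85·c / 846 MHz = 0.301 m
βl = 2π·l/λ = 2π × 0.332 = 119°
tan(βl) = -1.77
Z_in = Z_0·(Z_L + jZ_0·tanβl)/(Z_0 + jZ_L·tanβl) = 10.5 + j17.2 Ω
Γ_s = (Z_in − Z_s)/(Z_in + Z_s) = (-64.5 + j17.2)/(85.5 + j17.2), |Γ_s| = 0.765
VSWR = (1 + |Γ_s|)/(1 − |Γ_s|)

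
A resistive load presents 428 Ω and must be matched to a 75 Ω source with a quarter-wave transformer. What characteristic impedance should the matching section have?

Z_qwt ≈ 179 Ω

Z_qwt = √(Z_0·R_L) = √(75 × 428) = √32100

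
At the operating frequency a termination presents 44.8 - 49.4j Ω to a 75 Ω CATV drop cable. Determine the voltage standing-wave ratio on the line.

Γ = (Z_L − Z_0)/(Z_L + Z_0) = (-30.2 − j49.4)/(119.8 − j49.4)
|Γ| = 57.9/130 = 0.447
VSWR = (1 + |Γ|)/(1 − |Γ|) = 1.45/0.553

VSWR ≈ 2.62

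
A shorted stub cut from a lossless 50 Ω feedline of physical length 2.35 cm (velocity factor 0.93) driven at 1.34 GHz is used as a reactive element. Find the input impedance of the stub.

λ = v/f = 0.93·c / 1.34 GHz = 0.208 m
βl = 2π·l/λ = 2π × 0.113 = 40.6°
tan(βl) = 0.858
For a shorted stub, Z_in = jZ_0·tan(βl)

Z_in ≈ +j42.9 Ω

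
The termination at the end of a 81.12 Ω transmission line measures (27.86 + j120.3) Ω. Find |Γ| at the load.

|Γ| ≈ 0.81

Γ = (Z_L − Z_0)/(Z_L + Z_0) = (-53.26 + j120.3)/(109 + j120.3)
|Γ| = 132/162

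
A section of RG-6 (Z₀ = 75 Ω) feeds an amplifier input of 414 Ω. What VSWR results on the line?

VSWR ≈ 5.52

Γ = (414 − 75)/(414 + 75) = 0.693
VSWR = (1 + 0.693)/(1 − 0.693)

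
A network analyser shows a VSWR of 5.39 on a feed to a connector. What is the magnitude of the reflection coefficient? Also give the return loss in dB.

|Γ| ≈ 0.687; return loss ≈ 3.26 dB

|Γ| = (S − 1)/(S + 1) = (5.39 − 1)/(5.39 + 1) = 4.39/6.39
RL = −20·log₁₀|Γ| = −20·log₁₀(0.687)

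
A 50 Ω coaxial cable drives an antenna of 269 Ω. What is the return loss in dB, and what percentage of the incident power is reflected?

RL ≈ 3.27 dB; 47.1% of incident power reflected

Γ = (269 − 50)/(269 + 50) = 0.687
RL = −20·log₁₀(0.687) = 3.27 dB
P_refl/P_inc = |Γ|² = 0.471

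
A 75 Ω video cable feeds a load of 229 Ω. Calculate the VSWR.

Γ = (229 − 75)/(229 + 75) = 0.507
VSWR = (1 + 0.507)/(1 − 0.507)

VSWR ≈ 3.05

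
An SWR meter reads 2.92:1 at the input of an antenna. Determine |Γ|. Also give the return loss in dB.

|Γ| = (S − 1)/(S + 1) = (2.92 − 1)/(2.92 + 1) = 1.92/3.92
RL = −20·log₁₀|Γ| = −20·log₁₀(0.49)

|Γ| ≈ 0.49; return loss ≈ 6.2 dB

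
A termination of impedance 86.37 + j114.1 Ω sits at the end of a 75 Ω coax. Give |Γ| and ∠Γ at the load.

Γ ≈ 0.58 ∠ 49°

Γ = (Z_L − Z_0)/(Z_L + Z_0) = (11.37 + j114.1)/(161.4 + j114.1)
|Γ| = 115/198 = 0.58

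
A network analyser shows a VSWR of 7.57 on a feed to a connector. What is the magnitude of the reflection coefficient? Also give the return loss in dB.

|Γ| = (S − 1)/(S + 1) = (7.57 − 1)/(7.57 + 1) = 6.57/8.57
RL = −20·log₁₀|Γ| = −20·log₁₀(0.767)

|Γ| ≈ 0.767; return loss ≈ 2.31 dB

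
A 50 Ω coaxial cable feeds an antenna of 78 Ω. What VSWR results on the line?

VSWR ≈ 1.56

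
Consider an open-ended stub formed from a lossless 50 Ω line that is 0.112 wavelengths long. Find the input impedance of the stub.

βl = 2π × 0.112 = 40.3°
tan(βl) = 0.849
For an open-ended stub, Z_in = −jZ_0·cot(βl) = −jZ_0/tan(βl)

Z_in ≈ −j58.9 Ω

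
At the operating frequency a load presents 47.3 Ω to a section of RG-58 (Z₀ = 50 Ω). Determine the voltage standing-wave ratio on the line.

Γ = (47.3 − 50)/(47.3 + 50) = -0.0277
VSWR = (1 + 0.0277)/(1 − 0.0277)

VSWR ≈ 1.06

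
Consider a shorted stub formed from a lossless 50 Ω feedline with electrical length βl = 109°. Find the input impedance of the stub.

tan(βl) = -2.9
For a shorted stub, Z_in = jZ_0·tan(βl)

Z_in ≈ −j145 Ω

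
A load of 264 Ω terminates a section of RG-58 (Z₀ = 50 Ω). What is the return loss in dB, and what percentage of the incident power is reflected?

RL ≈ 3.33 dB; 46.4% of incident power reflected

Γ = (264 − 50)/(264 + 50) = 0.682
RL = −20·log₁₀(0.682) = 3.33 dB
P_refl/P_inc = |Γ|² = 0.464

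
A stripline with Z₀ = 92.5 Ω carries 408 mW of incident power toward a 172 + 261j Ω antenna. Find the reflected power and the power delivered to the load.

P_reflected ≈ 220 mW; P_delivered ≈ 188 mW

|Γ| = |(79.5 + j261)/(264.5 + j261)| = 0.734
|Γ|² = 0.539
P_refl = |Γ|²·P_inc = 220 mW, P_del = (1 − |Γ|²)·P_inc = 188 mW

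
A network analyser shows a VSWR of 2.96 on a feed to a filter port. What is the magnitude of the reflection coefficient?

|Γ| ≈ 0.495

|Γ| = (S − 1)/(S + 1) = (2.96 − 1)/(2.96 + 1) = 1.96/3.96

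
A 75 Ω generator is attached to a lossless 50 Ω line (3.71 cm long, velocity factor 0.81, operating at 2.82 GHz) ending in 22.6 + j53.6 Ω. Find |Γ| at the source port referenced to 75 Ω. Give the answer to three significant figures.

|Γ| ≈ 0.744

λ = v/f = 0.81·c / 2.82 GHz = 0.0862 m
βl = 2π·l/λ = 2π × 0.431 = 155°
tan(βl) = -0.466
Z_in = Z_0·(Z_L + jZ_0·tanβl)/(Z_0 + jZ_L·tanβl) = 12 + j21.9 Ω
Γ_s = (Z_in − Z_s)/(Z_in + Z_s) = (-63 + j21.9)/(87 + j21.9), |Γ_s| = 0.744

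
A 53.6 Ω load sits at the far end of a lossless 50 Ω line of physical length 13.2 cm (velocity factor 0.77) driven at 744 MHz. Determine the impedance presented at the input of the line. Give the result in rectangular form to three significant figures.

λ = v/f = 0.77·c / 744 MHz = 0.31 m
βl = 2π·l/λ = 2π × 0.425 = 153°
tan(βl) = tan(153°) = -0.508
Z_in = Z_0·(Z_L + jZ_0·tanβl)/(Z_0 + jZ_L·tanβl)
     = 50·(53.6 − j25.4)/(50 − j27.2)

Z_in ≈ 52 + j2.92 Ω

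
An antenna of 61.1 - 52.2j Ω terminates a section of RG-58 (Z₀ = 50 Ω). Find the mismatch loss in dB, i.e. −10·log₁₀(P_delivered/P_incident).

mismatch loss ≈ 0.91 dB

Γ = (11.1 − j52.2)/(111.1 − j52.2), |Γ| = 0.435
|Γ|² = 0.189, so P_del/P_inc = 1 − |Γ|² = 0.811
ML = −10·log₁₀(1 − |Γ|²)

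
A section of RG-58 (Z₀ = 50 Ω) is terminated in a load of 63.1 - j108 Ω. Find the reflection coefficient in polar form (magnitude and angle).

Γ ≈ 0.696 ∠ -39.4°

Γ = (Z_L − Z_0)/(Z_L + Z_0) = (13.1 − j108)/(113.1 − j108)
|Γ| = 109/156 = 0.696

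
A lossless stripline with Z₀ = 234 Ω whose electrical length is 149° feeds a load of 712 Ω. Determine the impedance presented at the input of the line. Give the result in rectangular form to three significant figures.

tan(βl) = tan(149°) = -0.601
Z_in = Z_0·(Z_L + jZ_0·tanβl)/(Z_0 + jZ_L·tanβl)
     = 234·(712 − j141)/(234 − j428)

Z_in ≈ 223 + j267 Ω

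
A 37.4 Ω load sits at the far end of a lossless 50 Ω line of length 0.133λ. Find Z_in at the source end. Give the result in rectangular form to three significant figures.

βl = 2π × 0.133 = 47.9°
tan(βl) = tan(47.9°) = 1.11
Z_in = Z_0·(Z_L + jZ_0·tanβl)/(Z_0 + jZ_L·tanβl)
     = 50·(37.4 + j55.3)/(50 + j41.4)

Z_in ≈ 49.4 + j14.5 Ω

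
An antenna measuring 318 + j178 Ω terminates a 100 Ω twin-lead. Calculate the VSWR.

Γ = (Z_L − Z_0)/(Z_L + Z_0) = (218 + j178)/(418 + j178)
|Γ| = 281/454 = 0.619
VSWR = (1 + |Γ|)/(1 − |Γ|) = 1.62/0.381

VSWR ≈ 4.26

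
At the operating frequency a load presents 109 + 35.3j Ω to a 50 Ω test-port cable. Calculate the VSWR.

Γ = (Z_L − Z_0)/(Z_L + Z_0) = (59 + j35.3)/(159 + j35.3)
|Γ| = 68.8/163 = 0.422
VSWR = (1 + |Γ|)/(1 − |Γ|) = 1.42/0.578

VSWR ≈ 2.46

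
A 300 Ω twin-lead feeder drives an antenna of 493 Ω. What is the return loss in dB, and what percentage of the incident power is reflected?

RL ≈ 12.3 dB; 5.92% of incident power reflected

Γ = (493 − 300)/(493 + 300) = 0.243
RL = −20·log₁₀(0.243) = 12.3 dB
P_refl/P_inc = |Γ|² = 0.0592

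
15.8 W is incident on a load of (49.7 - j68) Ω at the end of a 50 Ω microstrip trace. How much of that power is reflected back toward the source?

P_reflected ≈ 5.02 W

|Γ| = |(-0.3 − j68)/(99.7 − j68)| = 0.563
|Γ|² = 0.317
P_refl = |Γ|²·P_inc = 5.02 W, P_del = (1 − |Γ|²)·P_inc = 10.8 W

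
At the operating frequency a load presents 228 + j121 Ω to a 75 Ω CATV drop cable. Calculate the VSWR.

Γ = (Z_L − Z_0)/(Z_L + Z_0) = (153 + j121)/(303 + j121)
|Γ| = 195/326 = 0.598
VSWR = (1 + |Γ|)/(1 − |Γ|) = 1.6/0.402

VSWR ≈ 3.97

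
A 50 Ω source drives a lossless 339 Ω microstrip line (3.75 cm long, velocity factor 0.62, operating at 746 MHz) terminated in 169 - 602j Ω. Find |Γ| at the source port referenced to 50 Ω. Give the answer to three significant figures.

|Γ| ≈ 0.471

λ = v/f = 0.62·c / 746 MHz = 0.249 m
βl = 2π·l/λ = 2π × 0.15 = 54.1°
tan(βl) = 1.38
Z_in = Z_0·(Z_L + jZ_0·tanβl)/(Z_0 + jZ_L·tanβl) = 39.6 − j46.4 Ω
Γ_s = (Z_in − Z_s)/(Z_in + Z_s) = (-10.4 − j46.4)/(89.6 − j46.4), |Γ_s| = 0.471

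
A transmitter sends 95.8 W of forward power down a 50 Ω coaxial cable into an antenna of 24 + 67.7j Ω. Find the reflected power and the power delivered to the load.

P_reflected ≈ 50.1 W; P_delivered ≈ 45.7 W

|Γ| = |(-26 + j67.7)/(74 + j67.7)| = 0.723
|Γ|² = 0.523
P_refl = |Γ|²·P_inc = 50.1 W, P_del = (1 − |Γ|²)·P_inc = 45.7 W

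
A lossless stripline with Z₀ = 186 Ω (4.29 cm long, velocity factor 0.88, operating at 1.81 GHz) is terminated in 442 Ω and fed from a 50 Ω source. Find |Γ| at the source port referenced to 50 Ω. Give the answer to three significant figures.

λ = v/f = 0.88·c / 1.81 GHz = 0.146 m
βl = 2π·l/λ = 2π × 0.294 = 106°
tan(βl) = -3.51
Z_in = Z_0·(Z_L + jZ_0·tanβl)/(Z_0 + jZ_L·tanβl) = 83.4 + j42.9 Ω
Γ_s = (Z_in − Z_s)/(Z_in + Z_s) = (33.4 + j42.9)/(133 + j42.9), |Γ_s| = 0.388

|Γ| ≈ 0.388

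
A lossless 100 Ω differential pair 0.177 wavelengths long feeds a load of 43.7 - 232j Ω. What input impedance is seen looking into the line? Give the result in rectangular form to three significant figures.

βl = 2π × 0.177 = 63.7°
tan(βl) = tan(63.7°) = 2.03
Z_in = Z_0·(Z_L + jZ_0·tanβl)/(Z_0 + jZ_L·tanβl)
     = 100·(43.7 − j29.5)/(570 + j88.5)

Z_in ≈ 6.7 − j6.22 Ω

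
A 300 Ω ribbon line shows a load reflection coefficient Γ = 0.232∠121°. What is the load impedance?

Z_L = Z_0·(1 + Γ)/(1 − Γ) = 300·(0.881 + j0.199)/(1.12 − j0.199)

Z_L ≈ 220 + j92.3 Ω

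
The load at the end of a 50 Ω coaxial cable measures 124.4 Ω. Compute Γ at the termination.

Γ = (Z_L − Z_0)/(Z_L + Z_0) = (124.4 − 50)/(124.4 + 50) = 74.4/174.4

Γ = 0.427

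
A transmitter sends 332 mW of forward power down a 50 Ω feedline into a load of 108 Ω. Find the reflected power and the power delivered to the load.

Γ = (108 − 50)/(108 + 50) = 0.367
|Γ|² = 0.135
P_refl = |Γ|²·P_inc = 44.7 mW, P_del = (1 − |Γ|²)·P_inc = 287 mW

P_reflected ≈ 44.7 mW; P_delivered ≈ 287 mW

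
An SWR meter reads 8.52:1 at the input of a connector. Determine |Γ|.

|Γ| ≈ 0.79

|Γ| = (S − 1)/(S + 1) = (8.52 − 1)/(8.52 + 1) = 7.52/9.52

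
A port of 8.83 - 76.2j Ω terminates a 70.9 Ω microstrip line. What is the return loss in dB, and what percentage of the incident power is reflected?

Γ = (-62.07 − j76.2)/(79.73 − j76.2), |Γ| = 0.891
RL = −20·log₁₀(0.891) = 1 dB
P_refl/P_inc = |Γ|² = 0.794

RL ≈ 1 dB; 79.4% of incident power reflected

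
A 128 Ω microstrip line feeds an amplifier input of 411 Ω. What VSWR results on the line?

VSWR ≈ 3.21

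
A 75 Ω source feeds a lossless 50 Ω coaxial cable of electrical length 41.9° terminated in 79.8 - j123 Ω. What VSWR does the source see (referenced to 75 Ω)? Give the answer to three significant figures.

VSWR ≈ 7.44

tan(βl) = 0.897
Z_in = Z_0·(Z_L + jZ_0·tanβl)/(Z_0 + jZ_L·tanβl) = 11.7 − j29.6 Ω
Γ_s = (Z_in − Z_s)/(Z_in + Z_s) = (-63.3 − j29.6)/(86.7 − j29.6), |Γ_s| = 0.763
VSWR = (1 + |Γ_s|)/(1 − |Γ_s|)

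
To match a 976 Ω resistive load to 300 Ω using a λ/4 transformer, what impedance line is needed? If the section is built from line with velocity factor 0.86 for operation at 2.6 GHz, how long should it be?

Z_qwt ≈ 541 Ω; length ≈ 2.48 cm

Z_qwt = √(Z_0·R_L) = √(300 × 976) = √292800
λ = 0.86·c/f = 0.0992 m, so l = λ/4 = 0.0248 m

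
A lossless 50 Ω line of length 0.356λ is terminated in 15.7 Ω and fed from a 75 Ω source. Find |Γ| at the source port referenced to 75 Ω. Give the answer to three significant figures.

βl = 2π × 0.356 = 128°
tan(βl) = -1.27
Z_in = Z_0·(Z_L + jZ_0·tanβl)/(Z_0 + jZ_L·tanβl) = 35.5 − j49.5 Ω
Γ_s = (Z_in − Z_s)/(Z_in + Z_s) = (-39.5 − j49.5)/(110 − j49.5), |Γ_s| = 0.523

|Γ| ≈ 0.523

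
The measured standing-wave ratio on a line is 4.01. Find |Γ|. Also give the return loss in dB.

|Γ| ≈ 0.601; return loss ≈ 4.43 dB

|Γ| = (S − 1)/(S + 1) = (4.01 − 1)/(4.01 + 1) = 3.01/5.01
RL = −20·log₁₀|Γ| = −20·log₁₀(0.601)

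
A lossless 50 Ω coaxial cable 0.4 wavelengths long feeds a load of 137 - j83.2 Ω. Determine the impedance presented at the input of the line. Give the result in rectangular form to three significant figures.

βl = 2π × 0.4 = 144°
tan(βl) = tan(144°) = -0.727
Z_in = Z_0·(Z_L + jZ_0·tanβl)/(Z_0 + jZ_L·tanβl)
     = 50·(137 − j120)/(-10.4 − j99.5)

Z_in ≈ 52.2 + j74.3 Ω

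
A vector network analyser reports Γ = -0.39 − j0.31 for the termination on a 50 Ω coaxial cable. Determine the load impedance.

Z_L = Z_0·(1 + Γ)/(1 − Γ) = 50·(0.61 − j0.31)/(1.39 + j0.31)

Z_L ≈ 18.5 − j15.3 Ω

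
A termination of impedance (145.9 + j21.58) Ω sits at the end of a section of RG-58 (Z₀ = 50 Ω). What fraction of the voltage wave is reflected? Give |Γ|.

|Γ| ≈ 0.499

Γ = (Z_L − Z_0)/(Z_L + Z_0) = (95.9 + j21.58)/(195.9 + j21.58)
|Γ| = 98.3/197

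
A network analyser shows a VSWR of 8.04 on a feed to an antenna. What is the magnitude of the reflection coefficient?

|Γ| ≈ 0.779

|Γ| = (S − 1)/(S + 1) = (8.04 − 1)/(8.04 + 1) = 7.04/9.04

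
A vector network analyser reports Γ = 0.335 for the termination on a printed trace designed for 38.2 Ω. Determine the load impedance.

Z_L ≈ 76.7 Ω

Z_L = Z_0·(1 + Γ)/(1 − Γ) = 38.2·(1.33)/(0.665)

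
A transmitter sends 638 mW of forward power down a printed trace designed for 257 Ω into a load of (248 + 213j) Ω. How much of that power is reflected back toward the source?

P_reflected ≈ 96.5 mW

|Γ| = |(-9 + j213)/(505 + j213)| = 0.389
|Γ|² = 0.151
P_refl = |Γ|²·P_inc = 96.5 mW, P_del = (1 − |Γ|²)·P_inc = 541 mW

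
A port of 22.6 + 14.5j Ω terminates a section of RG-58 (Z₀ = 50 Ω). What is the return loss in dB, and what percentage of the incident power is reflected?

RL ≈ 7.56 dB; 17.5% of incident power reflected

Γ = (-27.4 + j14.5)/(72.6 + j14.5), |Γ| = 0.419
RL = −20·log₁₀(0.419) = 7.56 dB
P_refl/P_inc = |Γ|² = 0.175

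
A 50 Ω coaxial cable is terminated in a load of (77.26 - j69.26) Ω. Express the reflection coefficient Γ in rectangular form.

Γ ≈ 0.394 − j0.33

Γ = (Z_L − Z_0)/(Z_L + Z_0) = (27.26 − j69.26)/(127.3 − j69.26)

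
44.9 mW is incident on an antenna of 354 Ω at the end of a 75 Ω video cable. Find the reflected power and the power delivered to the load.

Γ = (354 − 75)/(354 + 75) = 0.65
|Γ|² = 0.423
P_refl = |Γ|²·P_inc = 19 mW, P_del = (1 − |Γ|²)·P_inc = 25.9 mW

P_reflected ≈ 19 mW; P_delivered ≈ 25.9 mW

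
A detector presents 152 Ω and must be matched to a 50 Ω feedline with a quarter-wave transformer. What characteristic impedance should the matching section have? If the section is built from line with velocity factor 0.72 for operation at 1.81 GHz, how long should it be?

Z_qwt ≈ 87.2 Ω; length ≈ 2.98 cm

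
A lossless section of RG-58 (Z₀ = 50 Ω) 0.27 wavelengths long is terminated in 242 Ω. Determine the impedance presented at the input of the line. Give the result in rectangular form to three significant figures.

βl = 2π × 0.27 = 97.2°
tan(βl) = tan(97.2°) = -7.92
Z_in = Z_0·(Z_L + jZ_0·tanβl)/(Z_0 + jZ_L·tanβl)
     = 50·(242 − j396)/(50 − j1920)

Z_in ≈ 10.5 + j6.04 Ω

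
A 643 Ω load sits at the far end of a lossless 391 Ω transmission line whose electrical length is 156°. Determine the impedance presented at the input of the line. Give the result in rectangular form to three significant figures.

tan(βl) = tan(156°) = -0.445
Z_in = Z_0·(Z_L + jZ_0·tanβl)/(Z_0 + jZ_L·tanβl)
     = 391·(643 − j174)/(391 − j286)

Z_in ≈ 502 + j193 Ω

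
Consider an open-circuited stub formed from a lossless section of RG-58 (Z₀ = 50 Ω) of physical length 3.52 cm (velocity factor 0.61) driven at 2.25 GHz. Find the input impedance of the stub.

Z_in ≈ +j111 Ω

λ = v/f = 0.61·c / 2.25 GHz = 0.0813 m
βl = 2π·l/λ = 2π × 0.433 = 156°
tan(βl) = -0.449
For an open-circuited stub, Z_in = −jZ_0·cot(βl) = −jZ_0/tan(βl)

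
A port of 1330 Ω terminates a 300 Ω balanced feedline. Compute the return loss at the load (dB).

Γ = (1330 − 300)/(1330 + 300) = 0.632
RL = −20·log₁₀|Γ| = −20·log₁₀(0.632)

RL ≈ 3.99 dB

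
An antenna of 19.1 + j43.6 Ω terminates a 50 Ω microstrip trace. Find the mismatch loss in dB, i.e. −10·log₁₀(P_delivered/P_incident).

Γ = (-30.9 + j43.6)/(69.1 + j43.6), |Γ| = 0.654
|Γ|² = 0.428, so P_del/P_inc = 1 − |Γ|² = 0.572
ML = −10·log₁₀(1 − |Γ|²)

mismatch loss ≈ 2.42 dB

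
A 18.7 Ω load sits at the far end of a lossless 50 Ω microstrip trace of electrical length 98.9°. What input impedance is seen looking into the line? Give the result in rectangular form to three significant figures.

Z_in ≈ 117 − j41 Ω

tan(βl) = tan(98.9°) = -6.39
Z_in = Z_0·(Z_L + jZ_0·tanβl)/(Z_0 + jZ_L·tanβl)
     = 50·(18.7 − j319)/(50 − j119)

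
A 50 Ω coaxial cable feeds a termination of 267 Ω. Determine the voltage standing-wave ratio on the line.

Γ = (267 − 50)/(267 + 50) = 0.685
VSWR = (1 + 0.685)/(1 − 0.685)

VSWR ≈ 5.34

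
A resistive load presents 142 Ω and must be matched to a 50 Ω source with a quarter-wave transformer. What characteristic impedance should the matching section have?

Z_qwt = √(Z_0·R_L) = √(50 × 142) = √7100

Z_qwt ≈ 84.3 Ω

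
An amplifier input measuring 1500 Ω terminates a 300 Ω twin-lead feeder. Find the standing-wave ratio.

Γ = (1500 − 300)/(1500 + 300) = 0.667
VSWR = (1 + 0.667)/(1 − 0.667)

VSWR ≈ 5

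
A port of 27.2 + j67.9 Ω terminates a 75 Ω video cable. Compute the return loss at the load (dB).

Γ = (-47.8 + j67.9)/(102.2 + j67.9), |Γ| = 0.677
RL = −20·log₁₀|Γ| = −20·log₁₀(0.677)

RL ≈ 3.39 dB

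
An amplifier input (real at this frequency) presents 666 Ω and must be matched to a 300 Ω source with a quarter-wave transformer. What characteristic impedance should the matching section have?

Z_qwt ≈ 447 Ω

Z_qwt = √(Z_0·R_L) = √(300 × 666) = √199800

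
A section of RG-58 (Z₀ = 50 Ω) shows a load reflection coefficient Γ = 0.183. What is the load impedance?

Z_L ≈ 72.4 Ω

Z_L = Z_0·(1 + Γ)/(1 − Γ) = 50·(1.18)/(0.817)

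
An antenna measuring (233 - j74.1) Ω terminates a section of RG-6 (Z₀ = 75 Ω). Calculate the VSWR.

VSWR ≈ 3.45

Γ = (Z_L − Z_0)/(Z_L + Z_0) = (158 − j74.1)/(308 − j74.1)
|Γ| = 175/317 = 0.551
VSWR = (1 + |Γ|)/(1 − |Γ|) = 1.55/0.449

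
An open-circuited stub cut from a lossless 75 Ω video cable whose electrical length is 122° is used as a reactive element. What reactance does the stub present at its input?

tan(βl) = -1.6
For an open-circuited stub, Z_in = −jZ_0·cot(βl) = −jZ_0/tan(βl)

X_in ≈ 46.9 Ω (inductive)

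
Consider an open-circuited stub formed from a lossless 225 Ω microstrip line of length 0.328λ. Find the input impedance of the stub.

βl = 2π × 0.328 = 118°
tan(βl) = -1.87
For an open-circuited stub, Z_in = −jZ_0·cot(βl) = −jZ_0/tan(βl)

Z_in ≈ +j120 Ω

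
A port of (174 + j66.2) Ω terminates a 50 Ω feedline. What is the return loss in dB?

Γ = (124 + j66.2)/(224 + j66.2), |Γ| = 0.602
RL = −20·log₁₀|Γ| = −20·log₁₀(0.602)

RL ≈ 4.41 dB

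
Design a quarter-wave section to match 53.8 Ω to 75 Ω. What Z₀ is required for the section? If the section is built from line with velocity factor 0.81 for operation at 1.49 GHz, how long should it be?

Z_qwt ≈ 63.5 Ω; length ≈ 4.08 cm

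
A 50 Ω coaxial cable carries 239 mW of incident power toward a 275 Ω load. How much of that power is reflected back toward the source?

P_reflected ≈ 115 mW

Γ = (275 − 50)/(275 + 50) = 0.692
|Γ|² = 0.479
P_refl = |Γ|²·P_inc = 115 mW, P_del = (1 − |Γ|²)·P_inc = 124 mW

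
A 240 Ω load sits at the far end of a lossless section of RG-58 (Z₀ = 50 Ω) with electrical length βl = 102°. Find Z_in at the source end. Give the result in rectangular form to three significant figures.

Z_in ≈ 10.9 + j10.1 Ω

tan(βl) = tan(102°) = -4.7
Z_in = Z_0·(Z_L + jZ_0·tanβl)/(Z_0 + jZ_L·tanβl)
     = 50·(240 − j235)/(50 − j1130)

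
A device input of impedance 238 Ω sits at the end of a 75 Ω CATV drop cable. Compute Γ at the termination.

Γ = 0.521

Γ = (Z_L − Z_0)/(Z_L + Z_0) = (238 − 75)/(238 + 75) = 163/313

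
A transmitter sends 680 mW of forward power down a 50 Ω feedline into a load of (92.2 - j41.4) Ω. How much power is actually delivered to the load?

|Γ| = |(42.2 − j41.4)/(142.2 − j41.4)| = 0.399
|Γ|² = 0.159
P_refl = |Γ|²·P_inc = 108 mW, P_del = (1 − |Γ|²)·P_inc = 572 mW

P_delivered ≈ 572 mW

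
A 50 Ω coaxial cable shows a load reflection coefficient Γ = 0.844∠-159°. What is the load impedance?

Z_L = Z_0·(1 + Γ)/(1 − Γ) = 50·(0.212 − j0.302)/(1.79 + j0.302)

Z_L ≈ 4.37 − j9.2 Ω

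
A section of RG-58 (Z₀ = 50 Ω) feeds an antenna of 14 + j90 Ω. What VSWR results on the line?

VSWR ≈ 15.4

Γ = (Z_L − Z_0)/(Z_L + Z_0) = (-36 + j90)/(64 + j90)
|Γ| = 96.9/110 = 0.878
VSWR = (1 + |Γ|)/(1 − |Γ|) = 1.88/0.122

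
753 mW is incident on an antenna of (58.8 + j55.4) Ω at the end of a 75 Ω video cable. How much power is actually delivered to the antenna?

|Γ| = |(-16.2 + j55.4)/(133.8 + j55.4)| = 0.399
|Γ|² = 0.159
P_refl = |Γ|²·P_inc = 120 mW, P_del = (1 − |Γ|²)·P_inc = 633 mW

P_delivered ≈ 633 mW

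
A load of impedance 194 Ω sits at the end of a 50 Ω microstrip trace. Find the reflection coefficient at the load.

Γ = 0.59

Γ = (Z_L − Z_0)/(Z_L + Z_0) = (194 − 50)/(194 + 50) = 144/244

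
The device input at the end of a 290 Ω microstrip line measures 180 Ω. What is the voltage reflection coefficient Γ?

Γ = (Z_L − Z_0)/(Z_L + Z_0) = (180 − 290)/(180 + 290) = -110/470

Γ = -0.234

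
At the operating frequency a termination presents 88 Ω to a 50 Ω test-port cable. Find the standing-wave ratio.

VSWR ≈ 1.76

For a purely resistive load, VSWR = R_L/Z_0 or Z_0/R_L (whichever > 1) = 88/50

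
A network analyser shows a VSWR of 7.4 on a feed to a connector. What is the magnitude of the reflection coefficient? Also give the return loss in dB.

|Γ| = (S − 1)/(S + 1) = (7.4 − 1)/(7.4 + 1) = 6.4/8.4
RL = −20·log₁₀|Γ| = −20·log₁₀(0.762)

|Γ| ≈ 0.762; return loss ≈ 2.36 dB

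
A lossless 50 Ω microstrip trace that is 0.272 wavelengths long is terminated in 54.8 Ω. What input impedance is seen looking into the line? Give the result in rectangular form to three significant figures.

βl = 2π × 0.272 = 97.9°
tan(βl) = tan(97.9°) = -7.19
Z_in = Z_0·(Z_L + jZ_0·tanβl)/(Z_0 + jZ_L·tanβl)
     = 50·(54.8 − j359)/(50 − j394)

Z_in ≈ 45.8 + j1.15 Ω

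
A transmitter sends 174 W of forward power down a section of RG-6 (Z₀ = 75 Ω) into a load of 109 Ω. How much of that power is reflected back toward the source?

Γ = (109 − 75)/(109 + 75) = 0.185
|Γ|² = 0.0341
P_refl = |Γ|²·P_inc = 5.94 W, P_del = (1 − |Γ|²)·P_inc = 168 W

P_reflected ≈ 5.94 W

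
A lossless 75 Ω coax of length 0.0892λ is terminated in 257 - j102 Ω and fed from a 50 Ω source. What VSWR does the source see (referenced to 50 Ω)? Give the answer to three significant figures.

βl = 2π × 0.0892 = 32.1°
tan(βl) = 0.628
Z_in = Z_0·(Z_L + jZ_0·tanβl)/(Z_0 + jZ_L·tanβl) = 44.4 − j81.2 Ω
Γ_s = (Z_in − Z_s)/(Z_in + Z_s) = (-5.56 − j81.2)/(94.4 − j81.2), |Γ_s| = 0.653
VSWR = (1 + |Γ_s|)/(1 − |Γ_s|)

VSWR ≈ 4.77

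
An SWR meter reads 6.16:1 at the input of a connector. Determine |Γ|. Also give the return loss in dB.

|Γ| ≈ 0.721; return loss ≈ 2.85 dB

|Γ| = (S − 1)/(S + 1) = (6.16 − 1)/(6.16 + 1) = 5.16/7.16
RL = −20·log₁₀|Γ| = −20·log₁₀(0.721)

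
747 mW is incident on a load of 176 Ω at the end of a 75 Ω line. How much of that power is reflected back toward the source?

Γ = (176 − 75)/(176 + 75) = 0.402
|Γ|² = 0.162
P_refl = |Γ|²·P_inc = 121 mW, P_del = (1 − |Γ|²)·P_inc = 626 mW

P_reflected ≈ 121 mW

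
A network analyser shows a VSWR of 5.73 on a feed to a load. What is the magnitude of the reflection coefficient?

|Γ| ≈ 0.703

|Γ| = (S − 1)/(S + 1) = (5.73 − 1)/(5.73 + 1) = 4.73/6.73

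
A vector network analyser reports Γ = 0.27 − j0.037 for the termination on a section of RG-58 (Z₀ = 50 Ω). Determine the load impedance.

Z_L ≈ 86.6 − j6.93 Ω

Z_L = Z_0·(1 + Γ)/(1 − Γ) = 50·(1.27 − j0.037)/(0.73 + j0.037)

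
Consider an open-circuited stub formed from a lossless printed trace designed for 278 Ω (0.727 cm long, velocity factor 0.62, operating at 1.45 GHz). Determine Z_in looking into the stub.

Z_in ≈ −j747 Ω

λ = v/f = 0.62·c / 1.45 GHz = 0.128 m
βl = 2π·l/λ = 2π × 0.0567 = 20.4°
tan(βl) = 0.372
For an open-circuited stub, Z_in = −jZ_0·cot(βl) = −jZ_0/tan(βl)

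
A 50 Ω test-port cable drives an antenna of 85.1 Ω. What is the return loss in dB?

RL ≈ 11.7 dB

Γ = (85.1 − 50)/(85.1 + 50) = 0.26
RL = −20·log₁₀|Γ| = −20·log₁₀(0.26)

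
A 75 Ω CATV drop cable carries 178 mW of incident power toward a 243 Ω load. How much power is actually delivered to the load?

Γ = (243 − 75)/(243 + 75) = 0.528
|Γ|² = 0.279
P_refl = |Γ|²·P_inc = 49.7 mW, P_del = (1 − |Γ|²)·P_inc = 128 mW

P_delivered ≈ 128 mW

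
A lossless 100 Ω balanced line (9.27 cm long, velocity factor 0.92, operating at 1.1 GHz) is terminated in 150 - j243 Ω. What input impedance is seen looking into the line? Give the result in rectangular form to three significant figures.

λ = v/f = 0.92·c / 1.1 GHz = 0.251 m
βl = 2π·l/λ = 2π × 0.369 = 133°
tan(βl) = tan(133°) = -1.07
Z_in = Z_0·(Z_L + jZ_0·tanβl)/(Z_0 + jZ_L·tanβl)
     = 100·(150 − j350)/(-161 − j161)

Z_in ≈ 62.4 + j156 Ω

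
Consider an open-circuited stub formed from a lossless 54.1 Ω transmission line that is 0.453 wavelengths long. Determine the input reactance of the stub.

βl = 2π × 0.453 = 163°
tan(βl) = -0.304
For an open-circuited stub, Z_in = −jZ_0·cot(βl) = −jZ_0/tan(βl)

X_in ≈ 178 Ω (inductive)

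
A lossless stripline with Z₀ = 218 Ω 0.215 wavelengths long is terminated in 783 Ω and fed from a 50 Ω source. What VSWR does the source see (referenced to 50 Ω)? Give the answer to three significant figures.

VSWR ≈ 2.24

βl = 2π × 0.215 = 77.4°
tan(βl) = 4.47
Z_in = Z_0·(Z_L + jZ_0·tanβl)/(Z_0 + jZ_L·tanβl) = 63.5 − j44.8 Ω
Γ_s = (Z_in − Z_s)/(Z_in + Z_s) = (13.5 − j44.8)/(113 − j44.8), |Γ_s| = 0.383
VSWR = (1 + |Γ_s|)/(1 − |Γ_s|)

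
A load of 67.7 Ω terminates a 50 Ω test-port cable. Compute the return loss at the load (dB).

Γ = (67.7 − 50)/(67.7 + 50) = 0.15
RL = −20·log₁₀|Γ| = −20·log₁₀(0.15)

RL ≈ 16.5 dB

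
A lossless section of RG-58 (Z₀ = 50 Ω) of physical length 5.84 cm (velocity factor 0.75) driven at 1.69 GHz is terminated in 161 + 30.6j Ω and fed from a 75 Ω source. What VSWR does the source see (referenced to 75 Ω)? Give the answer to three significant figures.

λ = v/f = 0.75·c / 1.69 GHz = 0.133 m
βl = 2π·l/λ = 2π × 0.439 = 158°
tan(βl) = -0.406
Z_in = Z_0·(Z_L + jZ_0·tanβl)/(Z_0 + jZ_L·tanβl) = 57.4 + j68.4 Ω
Γ_s = (Z_in − Z_s)/(Z_in + Z_s) = (-17.6 + j68.4)/(132 + j68.4), |Γ_s| = 0.474
VSWR = (1 + |Γ_s|)/(1 − |Γ_s|)

VSWR ≈ 2.8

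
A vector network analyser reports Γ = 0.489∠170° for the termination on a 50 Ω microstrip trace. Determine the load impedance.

Z_L = Z_0·(1 + Γ)/(1 − Γ) = 50·(0.518 + j0.0849)/(1.48 − j0.0849)

Z_L ≈ 17.3 + j3.86 Ω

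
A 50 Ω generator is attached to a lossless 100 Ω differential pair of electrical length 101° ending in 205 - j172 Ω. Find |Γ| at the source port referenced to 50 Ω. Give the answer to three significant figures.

tan(βl) = -5.14
Z_in = Z_0·(Z_L + jZ_0·tanβl)/(Z_0 + jZ_L·tanβl) = 32.6 + j43.7 Ω
Γ_s = (Z_in − Z_s)/(Z_in + Z_s) = (-17.4 + j43.7)/(82.6 + j43.7), |Γ_s| = 0.503

|Γ| ≈ 0.503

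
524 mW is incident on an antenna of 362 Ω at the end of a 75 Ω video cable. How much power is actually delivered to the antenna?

Γ = (362 − 75)/(362 + 75) = 0.657
|Γ|² = 0.431
P_refl = |Γ|²·P_inc = 226 mW, P_del = (1 − |Γ|²)·P_inc = 298 mW

P_delivered ≈ 298 mW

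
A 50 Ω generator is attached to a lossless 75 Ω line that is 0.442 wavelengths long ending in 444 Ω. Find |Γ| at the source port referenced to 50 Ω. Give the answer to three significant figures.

|Γ| ≈ 0.784

βl = 2π × 0.442 = 159°
tan(βl) = -0.381
Z_in = Z_0·(Z_L + jZ_0·tanβl)/(Z_0 + jZ_L·tanβl) = 83.4 + j160 Ω
Γ_s = (Z_in − Z_s)/(Z_in + Z_s) = (33.4 + j160)/(133 + j160), |Γ_s| = 0.784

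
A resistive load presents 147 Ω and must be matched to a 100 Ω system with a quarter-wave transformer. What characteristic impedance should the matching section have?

Z_qwt = √(Z_0·R_L) = √(100 × 147) = √14700

Z_qwt ≈ 121 Ω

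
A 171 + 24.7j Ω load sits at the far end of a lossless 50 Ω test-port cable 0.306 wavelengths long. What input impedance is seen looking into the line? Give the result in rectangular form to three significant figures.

βl = 2π × 0.306 = 110°
tan(βl) = tan(110°) = -2.72
Z_in = Z_0·(Z_L + jZ_0·tanβl)/(Z_0 + jZ_L·tanβl)
     = 50·(171 − j111)/(117 − j466)

Z_in ≈ 15.6 + j14.4 Ω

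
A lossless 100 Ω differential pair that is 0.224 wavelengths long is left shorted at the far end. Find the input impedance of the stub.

βl = 2π × 0.224 = 80.6°
tan(βl) = 6.07
For a shorted stub, Z_in = jZ_0·tan(βl)

Z_in ≈ +j607 Ω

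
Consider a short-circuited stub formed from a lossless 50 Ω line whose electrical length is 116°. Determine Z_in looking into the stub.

Z_in ≈ −j103 Ω

tan(βl) = -2.05
For a short-circuited stub, Z_in = jZ_0·tan(βl)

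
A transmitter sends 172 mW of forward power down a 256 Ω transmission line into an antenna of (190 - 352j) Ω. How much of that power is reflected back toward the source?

P_reflected ≈ 68.3 mW

|Γ| = |(-66 − j352)/(446 − j352)| = 0.63
|Γ|² = 0.397
P_refl = |Γ|²·P_inc = 68.3 mW, P_del = (1 − |Γ|²)·P_inc = 104 mW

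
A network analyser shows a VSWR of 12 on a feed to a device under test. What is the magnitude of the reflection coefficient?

|Γ| = (S − 1)/(S + 1) = (12 − 1)/(12 + 1) = 11/13

|Γ| ≈ 0.846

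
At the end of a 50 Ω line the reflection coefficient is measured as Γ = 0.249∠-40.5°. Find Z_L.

Z_L ≈ 68.6 − j23.7 Ω

Z_L = Z_0·(1 + Γ)/(1 − Γ) = 50·(1.19 − j0.162)/(0.811 + j0.162)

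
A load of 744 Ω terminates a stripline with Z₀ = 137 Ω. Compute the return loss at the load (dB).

RL ≈ 3.24 dB

Γ = (744 − 137)/(744 + 137) = 0.689
RL = −20·log₁₀|Γ| = −20·log₁₀(0.689)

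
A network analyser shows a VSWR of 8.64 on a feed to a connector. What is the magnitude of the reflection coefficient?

|Γ| = (S − 1)/(S + 1) = (8.64 − 1)/(8.64 + 1) = 7.64/9.64

|Γ| ≈ 0.793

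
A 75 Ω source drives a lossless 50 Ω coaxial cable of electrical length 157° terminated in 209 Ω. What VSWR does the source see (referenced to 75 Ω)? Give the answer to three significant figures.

tan(βl) = -0.424
Z_in = Z_0·(Z_L + jZ_0·tanβl)/(Z_0 + jZ_L·tanβl) = 59.5 + j84.3 Ω
Γ_s = (Z_in − Z_s)/(Z_in + Z_s) = (-15.5 + j84.3)/(134 + j84.3), |Γ_s| = 0.54
VSWR = (1 + |Γ_s|)/(1 − |Γ_s|)

VSWR ≈ 3.35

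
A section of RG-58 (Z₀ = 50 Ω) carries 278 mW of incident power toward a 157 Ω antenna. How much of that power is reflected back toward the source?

Γ = (157 − 50)/(157 + 50) = 0.517
|Γ|² = 0.267
P_refl = |Γ|²·P_inc = 74.3 mW, P_del = (1 − |Γ|²)·P_inc = 204 mW

P_reflected ≈ 74.3 mW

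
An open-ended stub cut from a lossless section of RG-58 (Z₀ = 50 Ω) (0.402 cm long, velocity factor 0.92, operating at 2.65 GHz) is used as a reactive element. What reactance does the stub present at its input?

λ = v/f = 0.92·c / 2.65 GHz = 0.104 m
βl = 2π·l/λ = 2π × 0.0386 = 13.9°
tan(βl) = 0.247
For an open-ended stub, Z_in = −jZ_0·cot(βl) = −jZ_0/tan(βl)

X_in ≈ -202 Ω (capacitive)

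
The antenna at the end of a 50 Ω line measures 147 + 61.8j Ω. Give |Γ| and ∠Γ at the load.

Γ ≈ 0.557 ∠ 15.1°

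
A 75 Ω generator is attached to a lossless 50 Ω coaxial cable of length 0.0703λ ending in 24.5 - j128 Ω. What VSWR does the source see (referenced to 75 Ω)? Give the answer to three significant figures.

βl = 2π × 0.0703 = 25.3°
tan(βl) = 0.473
Z_in = Z_0·(Z_L + jZ_0·tanβl)/(Z_0 + jZ_L·tanβl) = 6.07 − j47.8 Ω
Γ_s = (Z_in − Z_s)/(Z_in + Z_s) = (-68.9 − j47.8)/(81.1 − j47.8), |Γ_s| = 0.891
VSWR = (1 + |Γ_s|)/(1 − |Γ_s|)

VSWR ≈ 17.4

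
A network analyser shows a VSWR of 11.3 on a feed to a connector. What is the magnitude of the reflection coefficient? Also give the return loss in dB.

|Γ| ≈ 0.837; return loss ≈ 1.54 dB

|Γ| = (S − 1)/(S + 1) = (11.3 − 1)/(11.3 + 1) = 10.3/12.3
RL = −20·log₁₀|Γ| = −20·log₁₀(0.837)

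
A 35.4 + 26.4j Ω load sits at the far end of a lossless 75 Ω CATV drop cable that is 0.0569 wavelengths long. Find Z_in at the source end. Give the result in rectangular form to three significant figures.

βl = 2π × 0.0569 = 20.5°
tan(βl) = tan(20.5°) = 0.374
Z_in = Z_0·(Z_L + jZ_0·tanβl)/(Z_0 + jZ_L·tanβl)
     = 75·(35.4 + j54.4)/(65.1 + j13.2)

Z_in ≈ 51.4 + j52.2 Ω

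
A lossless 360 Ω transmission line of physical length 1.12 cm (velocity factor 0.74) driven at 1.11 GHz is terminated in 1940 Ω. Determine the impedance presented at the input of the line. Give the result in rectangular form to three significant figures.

Z_in ≈ 448 − j754 Ω

λ = v/f = 0.74·c / 1.11 GHz = 0.2 m
βl = 2π·l/λ = 2π × 0.056 = 20.2°
tan(βl) = tan(20.2°) = 0.367
Z_in = Z_0·(Z_L + jZ_0·tanβl)/(Z_0 + jZ_L·tanβl)
     = 360·(1940 + j132)/(360 + j712)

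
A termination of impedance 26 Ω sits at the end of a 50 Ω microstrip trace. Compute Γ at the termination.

Γ = -0.316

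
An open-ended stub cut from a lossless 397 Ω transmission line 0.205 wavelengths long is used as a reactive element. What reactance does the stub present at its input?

X_in ≈ -115 Ω (capacitive)

βl = 2π × 0.205 = 73.8°
tan(βl) = 3.44
For an open-ended stub, Z_in = −jZ_0·cot(βl) = −jZ_0/tan(βl)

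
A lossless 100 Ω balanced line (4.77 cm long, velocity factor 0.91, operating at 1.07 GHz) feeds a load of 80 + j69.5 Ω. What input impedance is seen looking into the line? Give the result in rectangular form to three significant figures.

Z_in ≈ 131 − j87.2 Ω

λ = v/f = 0.91·c / 1.07 GHz = 0.255 m
βl = 2π·l/λ = 2π × 0.187 = 67.3°
tan(βl) = tan(67.3°) = 2.39
Z_in = Z_0·(Z_L + jZ_0·tanβl)/(Z_0 + jZ_L·tanβl)
     = 100·(80 + j309)/(-66.2 + j191)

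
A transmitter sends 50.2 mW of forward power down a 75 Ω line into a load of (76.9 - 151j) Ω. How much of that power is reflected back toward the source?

|Γ| = |(1.9 − j151)/(151.9 − j151)| = 0.705
|Γ|² = 0.497
P_refl = |Γ|²·P_inc = 25 mW, P_del = (1 − |Γ|²)·P_inc = 25.2 mW

P_reflected ≈ 25 mW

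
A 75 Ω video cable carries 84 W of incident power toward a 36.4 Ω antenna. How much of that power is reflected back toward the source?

Γ = (36.4 − 75)/(36.4 + 75) = -0.346
|Γ|² = 0.12
P_refl = |Γ|²·P_inc = 10.1 W, P_del = (1 − |Γ|²)·P_inc = 73.9 W

P_reflected ≈ 10.1 W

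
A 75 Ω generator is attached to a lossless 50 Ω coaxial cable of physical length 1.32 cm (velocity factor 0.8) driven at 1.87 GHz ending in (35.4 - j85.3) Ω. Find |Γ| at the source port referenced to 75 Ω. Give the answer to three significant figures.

|Γ| ≈ 0.782

λ = v/f = 0.8·c / 1.87 GHz = 0.128 m
βl = 2π·l/λ = 2π × 0.103 = 37°
tan(βl) = 0.754
Z_in = Z_0·(Z_L + jZ_0·tanβl)/(Z_0 + jZ_L·tanβl) = 10.1 − j23.2 Ω
Γ_s = (Z_in − Z_s)/(Z_in + Z_s) = (-64.9 − j23.2)/(85.1 − j23.2), |Γ_s| = 0.782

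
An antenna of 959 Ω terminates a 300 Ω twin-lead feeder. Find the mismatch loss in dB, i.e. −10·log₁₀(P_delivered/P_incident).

mismatch loss ≈ 1.39 dB

Γ = (959 − 300)/(959 + 300) = 0.523
|Γ|² = 0.274, so P_del/P_inc = 1 − |Γ|² = 0.726
ML = −10·log₁₀(1 − |Γ|²)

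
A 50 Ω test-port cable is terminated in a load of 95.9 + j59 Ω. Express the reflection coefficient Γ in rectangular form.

Γ ≈ 0.411 + j0.238

Γ = (Z_L − Z_0)/(Z_L + Z_0) = (45.9 + j59)/(145.9 + j59)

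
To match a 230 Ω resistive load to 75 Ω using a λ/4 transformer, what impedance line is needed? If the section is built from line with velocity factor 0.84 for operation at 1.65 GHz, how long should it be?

Z_qwt = √(Z_0·R_L) = √(75 × 230) = √17250
λ = 0.84·c/f = 0.153 m, so l = λ/4 = 0.0382 m

Z_qwt ≈ 131 Ω; length ≈ 3.82 cm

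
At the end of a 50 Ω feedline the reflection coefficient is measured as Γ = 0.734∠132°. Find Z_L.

Z_L ≈ 9.15 + j21.6 Ω

Z_L = Z_0·(1 + Γ)/(1 − Γ) = 50·(0.509 + j0.545)/(1.49 − j0.545)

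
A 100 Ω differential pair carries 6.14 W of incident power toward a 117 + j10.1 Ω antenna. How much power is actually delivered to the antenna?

P_delivered ≈ 6.09 W

|Γ| = |(17 + j10.1)/(217 + j10.1)| = 0.091
|Γ|² = 0.00829
P_refl = |Γ|²·P_inc = 0.0509 W, P_del = (1 − |Γ|²)·P_inc = 6.09 W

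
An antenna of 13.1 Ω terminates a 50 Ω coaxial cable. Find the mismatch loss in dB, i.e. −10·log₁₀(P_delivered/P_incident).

mismatch loss ≈ 1.82 dB

Γ = (13.1 − 50)/(13.1 + 50) = -0.585
|Γ|² = 0.342, so P_del/P_inc = 1 − |Γ|² = 0.658
ML = −10·log₁₀(1 − |Γ|²)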